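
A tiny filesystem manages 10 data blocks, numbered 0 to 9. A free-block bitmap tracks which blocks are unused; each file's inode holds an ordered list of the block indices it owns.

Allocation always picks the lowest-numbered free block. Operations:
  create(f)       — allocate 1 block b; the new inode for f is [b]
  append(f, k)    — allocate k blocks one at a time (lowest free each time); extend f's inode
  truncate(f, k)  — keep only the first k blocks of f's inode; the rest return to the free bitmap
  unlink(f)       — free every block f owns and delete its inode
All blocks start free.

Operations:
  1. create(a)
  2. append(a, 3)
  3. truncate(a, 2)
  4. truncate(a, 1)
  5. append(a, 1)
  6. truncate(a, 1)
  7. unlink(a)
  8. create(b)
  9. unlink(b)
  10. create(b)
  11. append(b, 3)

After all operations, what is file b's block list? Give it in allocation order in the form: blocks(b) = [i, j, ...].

blocks(b) = [0, 1, 2, 3]

  1. create(a)  ⇒  F.........  {a→[0]}
  2. append(a, 3)  ⇒  FFFF......  {a→[0, 1, 2, 3]}
  3. truncate(a, 2)  ⇒  FF........  {a→[0, 1]}
  4. truncate(a, 1)  ⇒  F.........  {a→[0]}
  5. append(a, 1)  ⇒  FF........  {a→[0, 1]}
  6. truncate(a, 1)  ⇒  F.........  {a→[0]}
  7. unlink(a)  ⇒  ..........  {}
  8. create(b)  ⇒  F.........  {b→[0]}
  9. unlink(b)  ⇒  ..........  {}
  10. create(b)  ⇒  F.........  {b→[0]}
  11. append(b, 3)  ⇒  FFFF......  {b→[0, 1, 2, 3]}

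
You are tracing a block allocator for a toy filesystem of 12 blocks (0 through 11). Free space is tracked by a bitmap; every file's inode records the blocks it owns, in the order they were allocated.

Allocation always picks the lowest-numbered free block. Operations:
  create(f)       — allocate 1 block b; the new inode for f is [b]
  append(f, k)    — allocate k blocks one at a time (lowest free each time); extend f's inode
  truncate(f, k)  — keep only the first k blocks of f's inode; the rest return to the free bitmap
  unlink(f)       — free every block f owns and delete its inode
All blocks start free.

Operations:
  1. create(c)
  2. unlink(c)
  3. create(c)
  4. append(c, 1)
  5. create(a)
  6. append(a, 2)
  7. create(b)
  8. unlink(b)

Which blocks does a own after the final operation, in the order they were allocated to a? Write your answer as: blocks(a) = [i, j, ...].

blocks(a) = [2, 3, 4]

  1. create(c)  ⇒  F...........  {c→[0]}
  2. unlink(c)  ⇒  ............  {}
  3. create(c)  ⇒  F...........  {c→[0]}
  4. append(c, 1)  ⇒  FF..........  {c→[0, 1]}
  5. create(a)  ⇒  FFF.........  {a→[2]; c→[0, 1]}
  6. append(a, 2)  ⇒  FFFFF.......  {a→[2, 3, 4]; c→[0, 1]}
  7. create(b)  ⇒  FFFFFF......  {a→[2, 3, 4]; b→[5]; c→[0, 1]}
  8. unlink(b)  ⇒  FFFFF.......  {a→[2, 3, 4]; c→[0, 1]}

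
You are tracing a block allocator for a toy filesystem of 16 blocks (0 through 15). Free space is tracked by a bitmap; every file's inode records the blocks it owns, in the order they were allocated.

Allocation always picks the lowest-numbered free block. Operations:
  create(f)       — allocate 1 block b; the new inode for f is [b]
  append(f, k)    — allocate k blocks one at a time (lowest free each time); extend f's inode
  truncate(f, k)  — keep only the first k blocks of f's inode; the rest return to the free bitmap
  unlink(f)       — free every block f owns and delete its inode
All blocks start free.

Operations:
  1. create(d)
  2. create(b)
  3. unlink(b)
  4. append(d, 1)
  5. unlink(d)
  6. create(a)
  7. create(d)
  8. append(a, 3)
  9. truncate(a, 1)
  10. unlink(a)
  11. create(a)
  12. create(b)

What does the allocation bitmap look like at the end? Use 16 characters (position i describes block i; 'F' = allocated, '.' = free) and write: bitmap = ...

  1. create(d)  ⇒  F...............  {d→[0]}
  2. create(b)  ⇒  FF..............  {b→[1]; d→[0]}
  3. unlink(b)  ⇒  F...............  {d→[0]}
  4. append(d, 1)  ⇒  FF..............  {d→[0, 1]}
  5. unlink(d)  ⇒  ................  {}
  6. create(a)  ⇒  F...............  {a→[0]}
  7. create(d)  ⇒  FF..............  {a→[0]; d→[1]}
  8. append(a, 3)  ⇒  FFFFF...........  {a→[0, 2, 3, 4]; d→[1]}
  9. truncate(a, 1)  ⇒  FF..............  {a→[0]; d→[1]}
  10. unlink(a)  ⇒  .F..............  {d→[1]}
  11. create(a)  ⇒  FF..............  {a→[0]; d→[1]}
  12. create(b)  ⇒  FFF.............  {a→[0]; b→[2]; d→[1]}

bitmap = FFF.............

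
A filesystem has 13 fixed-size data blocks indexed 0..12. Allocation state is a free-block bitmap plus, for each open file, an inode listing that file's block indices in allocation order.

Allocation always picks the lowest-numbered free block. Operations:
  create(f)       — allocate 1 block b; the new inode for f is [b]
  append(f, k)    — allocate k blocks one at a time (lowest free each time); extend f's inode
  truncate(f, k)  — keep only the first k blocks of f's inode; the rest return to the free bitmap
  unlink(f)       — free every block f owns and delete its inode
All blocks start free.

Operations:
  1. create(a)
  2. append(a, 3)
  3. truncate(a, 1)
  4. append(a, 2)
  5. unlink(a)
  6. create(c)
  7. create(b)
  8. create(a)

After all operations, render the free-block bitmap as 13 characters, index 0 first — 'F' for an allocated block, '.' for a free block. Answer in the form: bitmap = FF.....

after create(a) → a:[0]  free=[F............]
after append(a, 3) → a:[0, 1, 2, 3]  free=[FFFF.........]
after truncate(a, 1) → a:[0]  free=[F............]
after append(a, 2) → a:[0, 1, 2]  free=[FFF..........]
after unlink(a) →   free=[.............]
after create(c) → c:[0]  free=[F............]
after create(b) → b:[1], c:[0]  free=[FF...........]
after create(a) → a:[2], b:[1], c:[0]  free=[FFF..........]

bitmap = FFF..........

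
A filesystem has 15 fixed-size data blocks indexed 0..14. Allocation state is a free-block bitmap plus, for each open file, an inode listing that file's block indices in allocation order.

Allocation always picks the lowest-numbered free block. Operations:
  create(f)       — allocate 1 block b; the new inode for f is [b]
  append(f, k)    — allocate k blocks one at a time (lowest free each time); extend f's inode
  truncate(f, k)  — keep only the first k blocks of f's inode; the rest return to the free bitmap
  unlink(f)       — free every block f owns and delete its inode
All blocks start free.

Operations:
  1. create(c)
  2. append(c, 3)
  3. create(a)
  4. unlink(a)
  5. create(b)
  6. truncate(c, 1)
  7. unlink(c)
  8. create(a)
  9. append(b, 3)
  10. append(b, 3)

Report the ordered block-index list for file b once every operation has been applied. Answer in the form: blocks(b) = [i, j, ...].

blocks(b) = [4, 1, 2, 3, 5, 6, 7]

  1. create(c)  ⇒  F..............  {c→[0]}
  2. append(c, 3)  ⇒  FFFF...........  {c→[0, 1, 2, 3]}
  3. create(a)  ⇒  FFFFF..........  {a→[4]; c→[0, 1, 2, 3]}
  4. unlink(a)  ⇒  FFFF...........  {c→[0, 1, 2, 3]}
  5. create(b)  ⇒  FFFFF..........  {b→[4]; c→[0, 1, 2, 3]}
  6. truncate(c, 1)  ⇒  F...F..........  {b→[4]; c→[0]}
  7. unlink(c)  ⇒  ....F..........  {b→[4]}
  8. create(a)  ⇒  F...F..........  {a→[0]; b→[4]}
  9. append(b, 3)  ⇒  FFFFF..........  {a→[0]; b→[4, 1, 2, 3]}
  10. append(b, 3)  ⇒  FFFFFFFF.......  {a→[0]; b→[4, 1, 2, 3, 5, 6, 7]}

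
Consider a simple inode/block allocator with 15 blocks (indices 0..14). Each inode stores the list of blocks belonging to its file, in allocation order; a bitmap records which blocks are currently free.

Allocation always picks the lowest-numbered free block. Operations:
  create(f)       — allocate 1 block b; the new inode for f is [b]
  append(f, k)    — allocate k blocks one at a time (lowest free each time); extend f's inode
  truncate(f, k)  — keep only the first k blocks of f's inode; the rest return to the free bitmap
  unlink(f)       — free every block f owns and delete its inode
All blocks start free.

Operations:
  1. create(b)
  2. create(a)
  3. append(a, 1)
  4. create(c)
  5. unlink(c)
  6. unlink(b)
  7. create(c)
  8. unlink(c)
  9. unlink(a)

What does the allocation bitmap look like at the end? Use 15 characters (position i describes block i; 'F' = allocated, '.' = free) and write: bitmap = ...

[1] create(b) — b=0 (map F..............)
[2] create(a) — a=1 b=0 (map FF.............)
[3] append(a, 1) — a=1,2 b=0 (map FFF............)
[4] create(c) — a=1,2 b=0 c=3 (map FFFF...........)
[5] unlink(c) — a=1,2 b=0 (map FFF............)
[6] unlink(b) — a=1,2 (map .FF............)
[7] create(c) — a=1,2 c=0 (map FFF............)
[8] unlink(c) — a=1,2 (map .FF............)
[9] unlink(a) —  (map ...............)

bitmap = ...............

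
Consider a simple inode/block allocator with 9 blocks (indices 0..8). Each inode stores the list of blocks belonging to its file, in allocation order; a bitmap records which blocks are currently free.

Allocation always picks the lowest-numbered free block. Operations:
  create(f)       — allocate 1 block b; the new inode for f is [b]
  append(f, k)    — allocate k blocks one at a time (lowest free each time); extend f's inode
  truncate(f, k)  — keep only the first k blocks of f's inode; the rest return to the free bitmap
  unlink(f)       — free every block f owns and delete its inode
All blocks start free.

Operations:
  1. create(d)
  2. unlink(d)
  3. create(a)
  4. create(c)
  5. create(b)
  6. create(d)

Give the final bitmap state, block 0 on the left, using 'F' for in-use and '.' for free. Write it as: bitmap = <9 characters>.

[1] create(d) — d=0 (map F........)
[2] unlink(d) —  (map .........)
[3] create(a) — a=0 (map F........)
[4] create(c) — a=0 c=1 (map FF.......)
[5] create(b) — a=0 b=2 c=1 (map FFF......)
[6] create(d) — a=0 b=2 c=1 d=3 (map FFFF.....)

bitmap = FFFF.....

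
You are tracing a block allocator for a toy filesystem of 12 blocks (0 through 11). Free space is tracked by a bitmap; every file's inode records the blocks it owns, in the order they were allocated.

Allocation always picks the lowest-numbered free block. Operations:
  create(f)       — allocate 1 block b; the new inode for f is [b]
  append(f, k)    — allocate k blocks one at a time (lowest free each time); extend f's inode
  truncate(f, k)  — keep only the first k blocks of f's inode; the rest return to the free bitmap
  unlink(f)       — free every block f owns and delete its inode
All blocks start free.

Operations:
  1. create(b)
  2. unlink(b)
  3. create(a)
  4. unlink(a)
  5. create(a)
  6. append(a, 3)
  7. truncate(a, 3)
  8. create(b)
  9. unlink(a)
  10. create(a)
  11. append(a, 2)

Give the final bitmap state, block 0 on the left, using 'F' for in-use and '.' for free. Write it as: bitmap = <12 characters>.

bitmap = FFFF........

  1. create(b)  ⇒  F...........  {b→[0]}
  2. unlink(b)  ⇒  ............  {}
  3. create(a)  ⇒  F...........  {a→[0]}
  4. unlink(a)  ⇒  ............  {}
  5. create(a)  ⇒  F...........  {a→[0]}
  6. append(a, 3)  ⇒  FFFF........  {a→[0, 1, 2, 3]}
  7. truncate(a, 3)  ⇒  FFF.........  {a→[0, 1, 2]}
  8. create(b)  ⇒  FFFF........  {a→[0, 1, 2]; b→[3]}
  9. unlink(a)  ⇒  ...F........  {b→[3]}
  10. create(a)  ⇒  F..F........  {a→[0]; b→[3]}
  11. append(a, 2)  ⇒  FFFF........  {a→[0, 1, 2]; b→[3]}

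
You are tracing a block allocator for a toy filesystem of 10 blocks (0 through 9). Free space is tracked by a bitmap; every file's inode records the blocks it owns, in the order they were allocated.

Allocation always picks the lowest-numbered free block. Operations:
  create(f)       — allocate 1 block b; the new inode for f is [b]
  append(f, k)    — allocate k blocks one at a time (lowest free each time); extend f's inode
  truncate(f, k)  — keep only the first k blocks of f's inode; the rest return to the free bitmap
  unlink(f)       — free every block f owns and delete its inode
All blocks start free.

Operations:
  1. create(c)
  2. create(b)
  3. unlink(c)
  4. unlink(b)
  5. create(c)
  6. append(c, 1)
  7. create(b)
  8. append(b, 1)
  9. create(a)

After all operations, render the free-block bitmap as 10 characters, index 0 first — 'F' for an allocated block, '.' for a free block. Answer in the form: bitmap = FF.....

after create(c) → c:[0]  free=[F.........]
after create(b) → b:[1], c:[0]  free=[FF........]
after unlink(c) → b:[1]  free=[.F........]
after unlink(b) →   free=[..........]
after create(c) → c:[0]  free=[F.........]
after append(c, 1) → c:[0, 1]  free=[FF........]
after create(b) → b:[2], c:[0, 1]  free=[FFF.......]
after append(b, 1) → b:[2, 3], c:[0, 1]  free=[FFFF......]
after create(a) → a:[4], b:[2, 3], c:[0, 1]  free=[FFFFF.....]

bitmap = FFFFF.....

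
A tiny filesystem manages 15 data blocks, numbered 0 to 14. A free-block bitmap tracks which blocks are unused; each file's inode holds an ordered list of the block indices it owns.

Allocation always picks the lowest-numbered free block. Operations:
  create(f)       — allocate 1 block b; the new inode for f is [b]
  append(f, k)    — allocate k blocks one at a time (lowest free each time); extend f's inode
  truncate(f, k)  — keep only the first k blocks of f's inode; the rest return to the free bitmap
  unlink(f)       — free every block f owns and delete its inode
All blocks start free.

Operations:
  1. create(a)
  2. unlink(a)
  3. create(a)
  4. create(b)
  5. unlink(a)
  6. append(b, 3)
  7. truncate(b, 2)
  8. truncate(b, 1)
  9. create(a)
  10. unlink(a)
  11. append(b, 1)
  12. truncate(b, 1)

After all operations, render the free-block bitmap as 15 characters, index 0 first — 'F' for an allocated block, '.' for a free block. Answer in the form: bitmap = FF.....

[1] create(a) — a=0 (map F..............)
[2] unlink(a) —  (map ...............)
[3] create(a) — a=0 (map F..............)
[4] create(b) — a=0 b=1 (map FF.............)
[5] unlink(a) — b=1 (map .F.............)
[6] append(b, 3) — b=1,0,2,3 (map FFFF...........)
[7] truncate(b, 2) — b=1,0 (map FF.............)
[8] truncate(b, 1) — b=1 (map .F.............)
[9] create(a) — a=0 b=1 (map FF.............)
[10] unlink(a) — b=1 (map .F.............)
[11] append(b, 1) — b=1,0 (map FF.............)
[12] truncate(b, 1) — b=1 (map .F.............)

bitmap = .F.............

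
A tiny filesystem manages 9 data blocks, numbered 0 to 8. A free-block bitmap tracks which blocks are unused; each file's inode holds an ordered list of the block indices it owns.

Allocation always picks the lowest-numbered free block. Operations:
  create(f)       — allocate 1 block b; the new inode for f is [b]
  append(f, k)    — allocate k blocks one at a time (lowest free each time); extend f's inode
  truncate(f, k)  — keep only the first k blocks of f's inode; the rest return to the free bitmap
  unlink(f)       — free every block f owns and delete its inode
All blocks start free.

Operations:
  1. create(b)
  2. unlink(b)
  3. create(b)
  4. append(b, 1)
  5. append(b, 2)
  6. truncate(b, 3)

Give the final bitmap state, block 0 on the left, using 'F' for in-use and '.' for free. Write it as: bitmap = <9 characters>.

bitmap = FFF......

[1] create(b) — b=0 (map F........)
[2] unlink(b) —  (map .........)
[3] create(b) — b=0 (map F........)
[4] append(b, 1) — b=0,1 (map FF.......)
[5] append(b, 2) — b=0,1,2,3 (map FFFF.....)
[6] truncate(b, 3) — b=0,1,2 (map FFF......)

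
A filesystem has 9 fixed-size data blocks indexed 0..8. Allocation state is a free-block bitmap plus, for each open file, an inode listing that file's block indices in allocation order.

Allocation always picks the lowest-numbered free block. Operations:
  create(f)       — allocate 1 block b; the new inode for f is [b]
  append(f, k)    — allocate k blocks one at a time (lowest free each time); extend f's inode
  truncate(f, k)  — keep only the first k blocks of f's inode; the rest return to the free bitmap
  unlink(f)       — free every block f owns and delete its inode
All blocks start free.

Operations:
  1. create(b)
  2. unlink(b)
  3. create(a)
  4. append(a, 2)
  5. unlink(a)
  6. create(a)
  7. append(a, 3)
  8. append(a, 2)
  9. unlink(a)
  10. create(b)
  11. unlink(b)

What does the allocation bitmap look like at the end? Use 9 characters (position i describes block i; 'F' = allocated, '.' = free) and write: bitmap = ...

create(b): bitmap=F........ | b=[0]
unlink(b): bitmap=......... | 
create(a): bitmap=F........ | a=[0]
append(a, 2): bitmap=FFF...... | a=[0, 1, 2]
unlink(a): bitmap=......... | 
create(a): bitmap=F........ | a=[0]
append(a, 3): bitmap=FFFF..... | a=[0, 1, 2, 3]
append(a, 2): bitmap=FFFFFF... | a=[0, 1, 2, 3, 4, 5]
unlink(a): bitmap=......... | 
create(b): bitmap=F........ | b=[0]
unlink(b): bitmap=......... | 

bitmap = .........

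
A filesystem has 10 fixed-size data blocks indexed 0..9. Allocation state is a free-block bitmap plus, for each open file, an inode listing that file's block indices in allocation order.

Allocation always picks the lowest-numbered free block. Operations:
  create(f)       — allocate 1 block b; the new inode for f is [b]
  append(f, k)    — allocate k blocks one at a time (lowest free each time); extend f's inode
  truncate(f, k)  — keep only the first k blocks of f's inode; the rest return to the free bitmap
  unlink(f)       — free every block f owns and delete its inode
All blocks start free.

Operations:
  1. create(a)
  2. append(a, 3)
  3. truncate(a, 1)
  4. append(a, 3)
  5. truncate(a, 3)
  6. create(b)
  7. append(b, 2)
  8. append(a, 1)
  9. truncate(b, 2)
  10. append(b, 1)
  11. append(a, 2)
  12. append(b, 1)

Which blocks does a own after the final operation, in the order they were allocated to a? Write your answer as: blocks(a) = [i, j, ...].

[1] create(a) — a=0 (map F.........)
[2] append(a, 3) — a=0,1,2,3 (map FFFF......)
[3] truncate(a, 1) — a=0 (map F.........)
[4] append(a, 3) — a=0,1,2,3 (map FFFF......)
[5] truncate(a, 3) — a=0,1,2 (map FFF.......)
[6] create(b) — a=0,1,2 b=3 (map FFFF......)
[7] append(b, 2) — a=0,1,2 b=3,4,5 (map FFFFFF....)
[8] append(a, 1) — a=0,1,2,6 b=3,4,5 (map FFFFFFF...)
[9] truncate(b, 2) — a=0,1,2,6 b=3,4 (map FFFFF.F...)
[10] append(b, 1) — a=0,1,2,6 b=3,4,5 (map FFFFFFF...)
[11] append(a, 2) — a=0,1,2,6,7,8 b=3,4,5 (map FFFFFFFFF.)
[12] append(b, 1) — a=0,1,2,6,7,8 b=3,4,5,9 (map FFFFFFFFFF)

blocks(a) = [0, 1, 2, 6, 7, 8]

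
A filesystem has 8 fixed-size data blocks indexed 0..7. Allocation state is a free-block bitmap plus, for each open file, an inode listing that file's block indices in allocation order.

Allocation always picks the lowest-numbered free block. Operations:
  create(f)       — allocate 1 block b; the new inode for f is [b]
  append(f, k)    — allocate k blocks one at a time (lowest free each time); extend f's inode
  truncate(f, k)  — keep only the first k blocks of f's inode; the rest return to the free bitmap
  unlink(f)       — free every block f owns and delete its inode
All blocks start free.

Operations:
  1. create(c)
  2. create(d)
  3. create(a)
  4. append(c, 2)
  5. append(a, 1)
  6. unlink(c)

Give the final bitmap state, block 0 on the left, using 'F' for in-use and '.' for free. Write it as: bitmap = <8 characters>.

bitmap = .FF..F..

create(c): bitmap=F....... | c=[0]
create(d): bitmap=FF...... | c=[0] d=[1]
create(a): bitmap=FFF..... | a=[2] c=[0] d=[1]
append(c, 2): bitmap=FFFFF... | a=[2] c=[0, 3, 4] d=[1]
append(a, 1): bitmap=FFFFFF.. | a=[2, 5] c=[0, 3, 4] d=[1]
unlink(c): bitmap=.FF..F.. | a=[2, 5] d=[1]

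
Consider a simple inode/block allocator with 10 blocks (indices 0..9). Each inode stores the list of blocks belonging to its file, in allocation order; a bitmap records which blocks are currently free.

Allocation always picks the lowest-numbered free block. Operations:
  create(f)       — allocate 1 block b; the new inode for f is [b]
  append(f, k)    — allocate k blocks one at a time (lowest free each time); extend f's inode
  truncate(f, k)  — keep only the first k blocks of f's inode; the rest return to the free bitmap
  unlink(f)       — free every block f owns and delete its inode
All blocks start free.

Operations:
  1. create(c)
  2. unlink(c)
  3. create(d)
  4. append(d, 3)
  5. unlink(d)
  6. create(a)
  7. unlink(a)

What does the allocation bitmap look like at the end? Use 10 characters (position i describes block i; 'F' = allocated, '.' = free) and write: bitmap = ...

bitmap = ..........

after create(c) → c:[0]  free=[F.........]
after unlink(c) →   free=[..........]
after create(d) → d:[0]  free=[F.........]
after append(d, 3) → d:[0, 1, 2, 3]  free=[FFFF......]
after unlink(d) →   free=[..........]
after create(a) → a:[0]  free=[F.........]
after unlink(a) →   free=[..........]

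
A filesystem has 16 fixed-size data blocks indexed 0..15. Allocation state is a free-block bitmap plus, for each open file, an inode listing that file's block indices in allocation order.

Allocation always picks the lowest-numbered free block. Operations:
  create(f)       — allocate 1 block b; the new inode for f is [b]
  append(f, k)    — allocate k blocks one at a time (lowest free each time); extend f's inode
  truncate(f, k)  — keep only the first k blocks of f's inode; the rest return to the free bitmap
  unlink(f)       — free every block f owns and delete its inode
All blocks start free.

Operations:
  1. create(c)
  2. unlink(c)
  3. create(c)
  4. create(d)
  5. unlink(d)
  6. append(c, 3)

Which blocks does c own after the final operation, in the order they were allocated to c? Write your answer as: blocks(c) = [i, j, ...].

blocks(c) = [0, 1, 2, 3]

create(c): bitmap=F............... | c=[0]
unlink(c): bitmap=................ | 
create(c): bitmap=F............... | c=[0]
create(d): bitmap=FF.............. | c=[0] d=[1]
unlink(d): bitmap=F............... | c=[0]
append(c, 3): bitmap=FFFF............ | c=[0, 1, 2, 3]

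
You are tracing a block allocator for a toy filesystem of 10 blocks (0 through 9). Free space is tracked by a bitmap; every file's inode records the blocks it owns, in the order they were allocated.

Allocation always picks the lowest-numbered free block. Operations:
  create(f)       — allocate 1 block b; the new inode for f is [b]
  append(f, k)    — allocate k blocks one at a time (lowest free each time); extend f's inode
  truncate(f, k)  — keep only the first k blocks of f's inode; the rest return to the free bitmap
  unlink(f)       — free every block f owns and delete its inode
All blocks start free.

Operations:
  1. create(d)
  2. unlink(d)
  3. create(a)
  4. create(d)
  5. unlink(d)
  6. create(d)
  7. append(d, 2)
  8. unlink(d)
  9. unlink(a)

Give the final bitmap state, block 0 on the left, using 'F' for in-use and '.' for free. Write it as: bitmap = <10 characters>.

[1] create(d) — d=0 (map F.........)
[2] unlink(d) —  (map ..........)
[3] create(a) — a=0 (map F.........)
[4] create(d) — a=0 d=1 (map FF........)
[5] unlink(d) — a=0 (map F.........)
[6] create(d) — a=0 d=1 (map FF........)
[7] append(d, 2) — a=0 d=1,2,3 (map FFFF......)
[8] unlink(d) — a=0 (map F.........)
[9] unlink(a) —  (map ..........)

bitmap = ..........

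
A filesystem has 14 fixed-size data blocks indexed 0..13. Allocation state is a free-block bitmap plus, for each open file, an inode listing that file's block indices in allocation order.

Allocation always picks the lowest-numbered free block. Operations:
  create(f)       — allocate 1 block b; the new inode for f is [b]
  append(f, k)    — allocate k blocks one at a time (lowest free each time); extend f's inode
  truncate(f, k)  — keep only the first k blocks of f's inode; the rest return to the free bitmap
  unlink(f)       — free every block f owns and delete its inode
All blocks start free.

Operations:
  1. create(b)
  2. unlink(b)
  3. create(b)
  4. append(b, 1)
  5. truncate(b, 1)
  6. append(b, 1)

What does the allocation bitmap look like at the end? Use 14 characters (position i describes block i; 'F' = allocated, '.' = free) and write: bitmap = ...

bitmap = FF............

[1] create(b) — b=0 (map F.............)
[2] unlink(b) —  (map ..............)
[3] create(b) — b=0 (map F.............)
[4] append(b, 1) — b=0,1 (map FF............)
[5] truncate(b, 1) — b=0 (map F.............)
[6] append(b, 1) — b=0,1 (map FF............)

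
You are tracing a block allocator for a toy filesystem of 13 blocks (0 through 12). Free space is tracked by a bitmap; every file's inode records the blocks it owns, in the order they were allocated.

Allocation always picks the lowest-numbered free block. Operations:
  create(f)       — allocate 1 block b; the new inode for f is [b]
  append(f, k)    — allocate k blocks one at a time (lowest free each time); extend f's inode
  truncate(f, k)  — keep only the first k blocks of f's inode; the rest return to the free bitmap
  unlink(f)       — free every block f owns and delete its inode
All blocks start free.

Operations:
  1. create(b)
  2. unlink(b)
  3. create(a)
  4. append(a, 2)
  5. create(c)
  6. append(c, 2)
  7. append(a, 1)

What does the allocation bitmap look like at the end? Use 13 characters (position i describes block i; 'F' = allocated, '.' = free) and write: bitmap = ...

bitmap = FFFFFFF......

create(b): bitmap=F............ | b=[0]
unlink(b): bitmap=............. | 
create(a): bitmap=F............ | a=[0]
append(a, 2): bitmap=FFF.......... | a=[0, 1, 2]
create(c): bitmap=FFFF......... | a=[0, 1, 2] c=[3]
append(c, 2): bitmap=FFFFFF....... | a=[0, 1, 2] c=[3, 4, 5]
append(a, 1): bitmap=FFFFFFF...... | a=[0, 1, 2, 6] c=[3, 4, 5]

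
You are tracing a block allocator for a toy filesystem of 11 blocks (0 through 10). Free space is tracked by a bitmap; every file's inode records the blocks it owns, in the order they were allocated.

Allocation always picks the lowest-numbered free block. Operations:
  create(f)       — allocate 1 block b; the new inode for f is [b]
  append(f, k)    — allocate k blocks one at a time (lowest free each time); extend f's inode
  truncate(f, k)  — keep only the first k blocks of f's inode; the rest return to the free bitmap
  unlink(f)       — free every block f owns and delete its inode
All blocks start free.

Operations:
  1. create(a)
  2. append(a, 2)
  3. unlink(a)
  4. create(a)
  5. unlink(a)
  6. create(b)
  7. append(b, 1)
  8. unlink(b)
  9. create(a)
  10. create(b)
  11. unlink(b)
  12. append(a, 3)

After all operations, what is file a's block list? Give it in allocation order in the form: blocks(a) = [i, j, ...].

create(a): bitmap=F.......... | a=[0]
append(a, 2): bitmap=FFF........ | a=[0, 1, 2]
unlink(a): bitmap=........... | 
create(a): bitmap=F.......... | a=[0]
unlink(a): bitmap=........... | 
create(b): bitmap=F.......... | b=[0]
append(b, 1): bitmap=FF......... | b=[0, 1]
unlink(b): bitmap=........... | 
create(a): bitmap=F.......... | a=[0]
create(b): bitmap=FF......... | a=[0] b=[1]
unlink(b): bitmap=F.......... | a=[0]
append(a, 3): bitmap=FFFF....... | a=[0, 1, 2, 3]

blocks(a) = [0, 1, 2, 3]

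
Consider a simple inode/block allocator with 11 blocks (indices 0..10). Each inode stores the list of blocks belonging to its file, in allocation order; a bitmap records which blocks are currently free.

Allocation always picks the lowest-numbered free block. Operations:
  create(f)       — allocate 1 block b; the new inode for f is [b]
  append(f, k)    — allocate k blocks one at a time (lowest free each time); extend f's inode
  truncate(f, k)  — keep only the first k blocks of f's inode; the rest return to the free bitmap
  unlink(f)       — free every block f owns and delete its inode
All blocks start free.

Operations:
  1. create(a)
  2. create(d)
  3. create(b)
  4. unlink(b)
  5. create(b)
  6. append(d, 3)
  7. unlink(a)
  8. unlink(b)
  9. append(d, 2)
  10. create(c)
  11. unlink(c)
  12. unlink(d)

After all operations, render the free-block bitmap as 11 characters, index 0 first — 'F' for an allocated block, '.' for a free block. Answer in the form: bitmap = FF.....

bitmap = ...........

after create(a) → a:[0]  free=[F..........]
after create(d) → a:[0], d:[1]  free=[FF.........]
after create(b) → a:[0], b:[2], d:[1]  free=[FFF........]
after unlink(b) → a:[0], d:[1]  free=[FF.........]
after create(b) → a:[0], b:[2], d:[1]  free=[FFF........]
after append(d, 3) → a:[0], b:[2], d:[1, 3, 4, 5]  free=[FFFFFF.....]
after unlink(a) → b:[2], d:[1, 3, 4, 5]  free=[.FFFFF.....]
after unlink(b) → d:[1, 3, 4, 5]  free=[.F.FFF.....]
after append(d, 2) → d:[1, 3, 4, 5, 0, 2]  free=[FFFFFF.....]
after create(c) → c:[6], d:[1, 3, 4, 5, 0, 2]  free=[FFFFFFF....]
after unlink(c) → d:[1, 3, 4, 5, 0, 2]  free=[FFFFFF.....]
after unlink(d) →   free=[...........]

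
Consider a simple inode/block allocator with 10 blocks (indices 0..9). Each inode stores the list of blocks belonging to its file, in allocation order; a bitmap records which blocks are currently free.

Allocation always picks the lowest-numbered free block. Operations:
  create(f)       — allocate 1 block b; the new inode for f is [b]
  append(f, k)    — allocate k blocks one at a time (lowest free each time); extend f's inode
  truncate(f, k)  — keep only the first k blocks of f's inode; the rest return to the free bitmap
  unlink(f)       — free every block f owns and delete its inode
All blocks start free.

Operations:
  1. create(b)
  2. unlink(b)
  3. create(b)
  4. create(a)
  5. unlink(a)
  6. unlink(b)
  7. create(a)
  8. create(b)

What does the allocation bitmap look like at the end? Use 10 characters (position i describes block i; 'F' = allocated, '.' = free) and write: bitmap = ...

bitmap = FF........

[1] create(b) — b=0 (map F.........)
[2] unlink(b) —  (map ..........)
[3] create(b) — b=0 (map F.........)
[4] create(a) — a=1 b=0 (map FF........)
[5] unlink(a) — b=0 (map F.........)
[6] unlink(b) —  (map ..........)
[7] create(a) — a=0 (map F.........)
[8] create(b) — a=0 b=1 (map FF........)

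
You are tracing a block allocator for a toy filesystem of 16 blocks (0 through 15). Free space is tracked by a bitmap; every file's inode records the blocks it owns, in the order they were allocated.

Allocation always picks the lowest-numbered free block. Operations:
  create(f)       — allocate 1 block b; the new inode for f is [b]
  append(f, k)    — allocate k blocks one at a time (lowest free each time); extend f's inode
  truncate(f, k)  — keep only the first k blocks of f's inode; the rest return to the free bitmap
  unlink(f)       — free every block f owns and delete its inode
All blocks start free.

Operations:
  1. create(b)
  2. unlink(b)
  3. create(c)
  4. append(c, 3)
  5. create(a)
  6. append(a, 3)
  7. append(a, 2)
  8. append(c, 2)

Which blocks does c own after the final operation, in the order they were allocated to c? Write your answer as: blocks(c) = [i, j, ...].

blocks(c) = [0, 1, 2, 3, 10, 11]

[1] create(b) — b=0 (map F...............)
[2] unlink(b) —  (map ................)
[3] create(c) — c=0 (map F...............)
[4] append(c, 3) — c=0,1,2,3 (map FFFF............)
[5] create(a) — a=4 c=0,1,2,3 (map FFFFF...........)
[6] append(a, 3) — a=4,5,6,7 c=0,1,2,3 (map FFFFFFFF........)
[7] append(a, 2) — a=4,5,6,7,8,9 c=0,1,2,3 (map FFFFFFFFFF......)
[8] append(c, 2) — a=4,5,6,7,8,9 c=0,1,2,3,10,11 (map FFFFFFFFFFFF....)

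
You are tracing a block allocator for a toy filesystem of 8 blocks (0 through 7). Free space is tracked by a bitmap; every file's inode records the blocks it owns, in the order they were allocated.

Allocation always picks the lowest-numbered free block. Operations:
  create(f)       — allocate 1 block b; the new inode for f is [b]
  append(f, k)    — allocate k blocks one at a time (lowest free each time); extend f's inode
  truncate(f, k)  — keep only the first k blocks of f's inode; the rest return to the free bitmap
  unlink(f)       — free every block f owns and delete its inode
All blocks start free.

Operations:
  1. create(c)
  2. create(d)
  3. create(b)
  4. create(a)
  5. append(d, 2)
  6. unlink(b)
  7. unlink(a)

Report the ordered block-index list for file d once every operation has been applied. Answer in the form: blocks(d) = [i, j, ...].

blocks(d) = [1, 4, 5]

  1. create(c)  ⇒  F.......  {c→[0]}
  2. create(d)  ⇒  FF......  {c→[0]; d→[1]}
  3. create(b)  ⇒  FFF.....  {b→[2]; c→[0]; d→[1]}
  4. create(a)  ⇒  FFFF....  {a→[3]; b→[2]; c→[0]; d→[1]}
  5. append(d, 2)  ⇒  FFFFFF..  {a→[3]; b→[2]; c→[0]; d→[1, 4, 5]}
  6. unlink(b)  ⇒  FF.FFF..  {a→[3]; c→[0]; d→[1, 4, 5]}
  7. unlink(a)  ⇒  FF..FF..  {c→[0]; d→[1, 4, 5]}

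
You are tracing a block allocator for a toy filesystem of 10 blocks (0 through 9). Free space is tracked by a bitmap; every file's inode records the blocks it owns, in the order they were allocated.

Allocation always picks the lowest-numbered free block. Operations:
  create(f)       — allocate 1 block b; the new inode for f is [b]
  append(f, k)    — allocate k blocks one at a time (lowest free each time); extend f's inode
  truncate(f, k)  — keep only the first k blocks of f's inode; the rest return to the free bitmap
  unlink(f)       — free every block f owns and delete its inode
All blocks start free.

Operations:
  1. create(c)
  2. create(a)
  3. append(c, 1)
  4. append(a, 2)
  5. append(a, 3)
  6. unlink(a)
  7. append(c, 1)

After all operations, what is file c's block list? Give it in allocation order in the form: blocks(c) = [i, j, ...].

blocks(c) = [0, 2, 1]

[1] create(c) — c=0 (map F.........)
[2] create(a) — a=1 c=0 (map FF........)
[3] append(c, 1) — a=1 c=0,2 (map FFF.......)
[4] append(a, 2) — a=1,3,4 c=0,2 (map FFFFF.....)
[5] append(a, 3) — a=1,3,4,5,6,7 c=0,2 (map FFFFFFFF..)
[6] unlink(a) — c=0,2 (map F.F.......)
[7] append(c, 1) — c=0,2,1 (map FFF.......)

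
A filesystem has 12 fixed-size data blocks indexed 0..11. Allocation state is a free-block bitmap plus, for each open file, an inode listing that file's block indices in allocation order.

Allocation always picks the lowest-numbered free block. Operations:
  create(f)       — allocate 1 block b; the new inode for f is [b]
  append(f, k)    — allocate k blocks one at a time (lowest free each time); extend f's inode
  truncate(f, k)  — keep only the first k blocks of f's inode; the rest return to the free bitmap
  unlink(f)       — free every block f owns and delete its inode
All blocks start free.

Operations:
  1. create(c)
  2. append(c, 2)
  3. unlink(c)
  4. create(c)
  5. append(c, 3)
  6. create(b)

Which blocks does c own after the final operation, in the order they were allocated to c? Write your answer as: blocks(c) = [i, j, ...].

blocks(c) = [0, 1, 2, 3]

[1] create(c) — c=0 (map F...........)
[2] append(c, 2) — c=0,1,2 (map FFF.........)
[3] unlink(c) —  (map ............)
[4] create(c) — c=0 (map F...........)
[5] append(c, 3) — c=0,1,2,3 (map FFFF........)
[6] create(b) — b=4 c=0,1,2,3 (map FFFFF.......)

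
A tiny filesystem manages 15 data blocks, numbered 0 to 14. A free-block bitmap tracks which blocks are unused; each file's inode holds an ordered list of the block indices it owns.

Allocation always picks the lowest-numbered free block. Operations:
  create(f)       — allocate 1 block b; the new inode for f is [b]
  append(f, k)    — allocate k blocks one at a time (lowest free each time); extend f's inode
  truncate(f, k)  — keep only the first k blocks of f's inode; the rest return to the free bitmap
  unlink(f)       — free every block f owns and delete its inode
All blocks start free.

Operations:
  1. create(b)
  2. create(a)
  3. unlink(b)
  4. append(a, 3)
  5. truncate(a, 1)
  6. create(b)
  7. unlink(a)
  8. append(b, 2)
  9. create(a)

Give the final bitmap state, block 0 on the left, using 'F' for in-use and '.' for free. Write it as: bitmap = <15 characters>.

bitmap = FFFF...........

[1] create(b) — b=0 (map F..............)
[2] create(a) — a=1 b=0 (map FF.............)
[3] unlink(b) — a=1 (map .F.............)
[4] append(a, 3) — a=1,0,2,3 (map FFFF...........)
[5] truncate(a, 1) — a=1 (map .F.............)
[6] create(b) — a=1 b=0 (map FF.............)
[7] unlink(a) — b=0 (map F..............)
[8] append(b, 2) — b=0,1,2 (map FFF............)
[9] create(a) — a=3 b=0,1,2 (map FFFF...........)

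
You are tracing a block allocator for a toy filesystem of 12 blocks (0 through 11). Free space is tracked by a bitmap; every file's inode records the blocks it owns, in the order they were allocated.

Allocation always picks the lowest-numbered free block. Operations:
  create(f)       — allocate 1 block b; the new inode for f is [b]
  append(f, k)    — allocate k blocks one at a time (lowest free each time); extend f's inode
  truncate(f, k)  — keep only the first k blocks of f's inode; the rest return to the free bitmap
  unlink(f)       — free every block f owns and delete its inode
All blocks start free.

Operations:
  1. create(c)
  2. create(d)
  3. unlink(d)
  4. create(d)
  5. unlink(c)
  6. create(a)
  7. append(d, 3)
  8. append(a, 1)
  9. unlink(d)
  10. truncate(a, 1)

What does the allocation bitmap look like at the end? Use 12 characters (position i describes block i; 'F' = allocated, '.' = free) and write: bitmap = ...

[1] create(c) — c=0 (map F...........)
[2] create(d) — c=0 d=1 (map FF..........)
[3] unlink(d) — c=0 (map F...........)
[4] create(d) — c=0 d=1 (map FF..........)
[5] unlink(c) — d=1 (map .F..........)
[6] create(a) — a=0 d=1 (map FF..........)
[7] append(d, 3) — a=0 d=1,2,3,4 (map FFFFF.......)
[8] append(a, 1) — a=0,5 d=1,2,3,4 (map FFFFFF......)
[9] unlink(d) — a=0,5 (map F....F......)
[10] truncate(a, 1) — a=0 (map F...........)

bitmap = F...........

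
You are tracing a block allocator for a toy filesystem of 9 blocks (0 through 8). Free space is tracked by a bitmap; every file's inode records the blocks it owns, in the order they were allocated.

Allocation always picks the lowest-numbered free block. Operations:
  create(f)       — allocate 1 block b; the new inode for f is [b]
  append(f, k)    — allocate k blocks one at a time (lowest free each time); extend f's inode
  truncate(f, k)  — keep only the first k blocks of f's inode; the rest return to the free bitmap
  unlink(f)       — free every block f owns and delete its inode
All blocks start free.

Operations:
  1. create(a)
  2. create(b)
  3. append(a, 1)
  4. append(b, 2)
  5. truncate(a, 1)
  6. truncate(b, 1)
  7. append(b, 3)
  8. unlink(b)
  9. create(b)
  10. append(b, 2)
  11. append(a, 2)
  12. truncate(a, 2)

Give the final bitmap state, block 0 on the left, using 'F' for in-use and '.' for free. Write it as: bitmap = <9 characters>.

  1. create(a)  ⇒  F........  {a→[0]}
  2. create(b)  ⇒  FF.......  {a→[0]; b→[1]}
  3. append(a, 1)  ⇒  FFF......  {a→[0, 2]; b→[1]}
  4. append(b, 2)  ⇒  FFFFF....  {a→[0, 2]; b→[1, 3, 4]}
  5. truncate(a, 1)  ⇒  FF.FF....  {a→[0]; b→[1, 3, 4]}
  6. truncate(b, 1)  ⇒  FF.......  {a→[0]; b→[1]}
  7. append(b, 3)  ⇒  FFFFF....  {a→[0]; b→[1, 2, 3, 4]}
  8. unlink(b)  ⇒  F........  {a→[0]}
  9. create(b)  ⇒  FF.......  {a→[0]; b→[1]}
  10. append(b, 2)  ⇒  FFFF.....  {a→[0]; b→[1, 2, 3]}
  11. append(a, 2)  ⇒  FFFFFF...  {a→[0, 4, 5]; b→[1, 2, 3]}
  12. truncate(a, 2)  ⇒  FFFFF....  {a→[0, 4]; b→[1, 2, 3]}

bitmap = FFFFF....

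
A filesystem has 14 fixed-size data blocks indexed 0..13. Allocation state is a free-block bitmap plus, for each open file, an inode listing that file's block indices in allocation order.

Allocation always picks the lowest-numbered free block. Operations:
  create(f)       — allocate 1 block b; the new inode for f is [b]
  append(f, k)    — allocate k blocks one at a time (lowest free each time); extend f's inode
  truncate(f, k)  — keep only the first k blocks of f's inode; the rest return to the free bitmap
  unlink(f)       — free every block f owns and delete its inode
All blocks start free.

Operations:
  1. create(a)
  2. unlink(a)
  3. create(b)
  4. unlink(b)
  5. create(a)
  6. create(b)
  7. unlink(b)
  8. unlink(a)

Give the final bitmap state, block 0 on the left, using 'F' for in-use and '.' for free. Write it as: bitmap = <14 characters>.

bitmap = ..............

after create(a) → a:[0]  free=[F.............]
after unlink(a) →   free=[..............]
after create(b) → b:[0]  free=[F.............]
after unlink(b) →   free=[..............]
after create(a) → a:[0]  free=[F.............]
after create(b) → a:[0], b:[1]  free=[FF............]
after unlink(b) → a:[0]  free=[F.............]
after unlink(a) →   free=[..............]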